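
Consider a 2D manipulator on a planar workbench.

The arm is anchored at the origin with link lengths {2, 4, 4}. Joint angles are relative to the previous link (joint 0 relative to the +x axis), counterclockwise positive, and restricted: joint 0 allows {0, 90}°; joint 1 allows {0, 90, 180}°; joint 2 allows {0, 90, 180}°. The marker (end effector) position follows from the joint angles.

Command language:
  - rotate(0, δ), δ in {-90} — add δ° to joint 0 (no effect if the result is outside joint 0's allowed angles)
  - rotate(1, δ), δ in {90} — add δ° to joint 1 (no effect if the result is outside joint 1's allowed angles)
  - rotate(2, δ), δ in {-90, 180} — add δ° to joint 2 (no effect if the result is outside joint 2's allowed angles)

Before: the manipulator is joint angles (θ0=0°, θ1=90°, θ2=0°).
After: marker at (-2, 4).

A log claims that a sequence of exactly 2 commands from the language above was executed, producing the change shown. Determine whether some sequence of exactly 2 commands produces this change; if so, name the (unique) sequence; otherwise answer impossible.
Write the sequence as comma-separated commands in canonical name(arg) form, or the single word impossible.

key: order matters: swapping rotate(2, 180) and rotate(2, -90) lands elsewhere
start: joint angles (θ0=0°, θ1=90°, θ2=0°)
[1] after rotate(2, 180): joint angles (θ0=0°, θ1=90°, θ2=180°)
[2] after rotate(2, -90): joint angles (θ0=0°, θ1=90°, θ2=90°)
no other 2-command option fits: unique.

rotate(2, 180), rotate(2, -90)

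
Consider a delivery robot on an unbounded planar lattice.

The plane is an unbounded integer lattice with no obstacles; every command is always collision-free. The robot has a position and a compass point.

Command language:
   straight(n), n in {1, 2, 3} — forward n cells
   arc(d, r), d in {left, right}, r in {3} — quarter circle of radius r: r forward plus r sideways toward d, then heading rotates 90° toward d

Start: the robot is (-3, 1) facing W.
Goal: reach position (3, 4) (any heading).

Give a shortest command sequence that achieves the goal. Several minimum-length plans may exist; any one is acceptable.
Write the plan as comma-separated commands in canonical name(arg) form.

arc(right, 3), arc(right, 3), straight(3), arc(right, 3)

t0: (-3, 1) facing W
t=1 arc(right, 3) ⇒ (-6, 4) facing N
t=2 arc(right, 3) ⇒ (-3, 7) facing E
t=3 straight(3) ⇒ (0, 7) facing E
t=4 arc(right, 3) ⇒ (3, 4) facing S
minimal: 4 command(s), checked below 4.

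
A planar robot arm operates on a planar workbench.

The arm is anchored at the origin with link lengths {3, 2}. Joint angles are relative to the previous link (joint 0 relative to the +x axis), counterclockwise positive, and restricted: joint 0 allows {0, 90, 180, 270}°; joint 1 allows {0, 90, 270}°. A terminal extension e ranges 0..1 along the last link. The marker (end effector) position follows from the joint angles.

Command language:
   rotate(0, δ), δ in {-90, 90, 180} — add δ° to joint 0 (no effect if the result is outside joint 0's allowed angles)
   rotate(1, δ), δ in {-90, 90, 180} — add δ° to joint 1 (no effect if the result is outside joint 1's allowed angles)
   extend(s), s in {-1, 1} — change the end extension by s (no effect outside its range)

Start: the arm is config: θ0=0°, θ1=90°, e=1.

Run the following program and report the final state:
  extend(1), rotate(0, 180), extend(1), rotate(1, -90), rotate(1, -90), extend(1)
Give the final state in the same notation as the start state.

config: θ0=180°, θ1=270°, e=1

begin: config: θ0=0°, θ1=90°, e=1
step 1 (extend(1)): config: θ0=0°, θ1=90°, e=1
step 2 (rotate(0, 180)): config: θ0=180°, θ1=90°, e=1
step 3 (extend(1)): config: θ0=180°, θ1=90°, e=1
step 4 (rotate(1, -90)): config: θ0=180°, θ1=0°, e=1
step 5 (rotate(1, -90)): config: θ0=180°, θ1=270°, e=1
step 6 (extend(1)): config: θ0=180°, θ1=270°, e=1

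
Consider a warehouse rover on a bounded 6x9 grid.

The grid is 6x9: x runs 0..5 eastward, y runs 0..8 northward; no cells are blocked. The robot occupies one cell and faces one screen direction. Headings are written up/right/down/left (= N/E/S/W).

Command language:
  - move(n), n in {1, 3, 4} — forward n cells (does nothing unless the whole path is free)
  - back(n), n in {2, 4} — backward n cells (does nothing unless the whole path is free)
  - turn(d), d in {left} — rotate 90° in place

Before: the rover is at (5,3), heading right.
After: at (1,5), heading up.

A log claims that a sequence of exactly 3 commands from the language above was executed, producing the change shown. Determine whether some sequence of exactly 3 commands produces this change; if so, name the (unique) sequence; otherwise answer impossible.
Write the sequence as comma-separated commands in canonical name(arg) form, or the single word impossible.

impossible

all 216 sequences checked — none match.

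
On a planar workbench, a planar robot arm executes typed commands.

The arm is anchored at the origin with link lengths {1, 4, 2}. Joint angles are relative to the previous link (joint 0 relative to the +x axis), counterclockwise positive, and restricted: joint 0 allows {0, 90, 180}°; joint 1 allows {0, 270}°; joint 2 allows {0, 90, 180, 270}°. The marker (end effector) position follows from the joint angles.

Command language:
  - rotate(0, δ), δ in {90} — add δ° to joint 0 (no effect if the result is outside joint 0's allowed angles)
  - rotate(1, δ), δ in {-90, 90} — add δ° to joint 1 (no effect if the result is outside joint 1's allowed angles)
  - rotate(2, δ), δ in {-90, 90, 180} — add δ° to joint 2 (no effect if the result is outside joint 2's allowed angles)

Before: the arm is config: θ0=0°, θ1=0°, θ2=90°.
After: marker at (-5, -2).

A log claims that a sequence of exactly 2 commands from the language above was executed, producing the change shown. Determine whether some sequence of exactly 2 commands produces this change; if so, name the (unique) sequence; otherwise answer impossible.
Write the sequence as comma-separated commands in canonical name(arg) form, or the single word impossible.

rotate(0, 90), rotate(0, 90)

initial: config: θ0=0°, θ1=0°, θ2=90°
step 1 (rotate(0, 90)): config: θ0=90°, θ1=0°, θ2=90°
step 2 (rotate(0, 90)): config: θ0=180°, θ1=0°, θ2=90°
no other 2-command option fits: unique.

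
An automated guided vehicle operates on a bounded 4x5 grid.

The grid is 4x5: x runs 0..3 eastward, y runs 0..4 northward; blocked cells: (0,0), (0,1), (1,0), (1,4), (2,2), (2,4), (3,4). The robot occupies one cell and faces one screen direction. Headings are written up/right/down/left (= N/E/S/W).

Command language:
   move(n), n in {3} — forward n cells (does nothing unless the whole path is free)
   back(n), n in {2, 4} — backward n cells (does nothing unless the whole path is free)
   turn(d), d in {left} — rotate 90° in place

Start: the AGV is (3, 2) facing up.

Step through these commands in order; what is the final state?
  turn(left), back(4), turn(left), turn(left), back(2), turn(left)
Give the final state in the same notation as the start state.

(3, 2) facing up

start: (3, 2) facing up
[1] after turn(left): (3, 2) facing left
[2] after back(4): (3, 2) facing left
[3] after turn(left): (3, 2) facing down
[4] after turn(left): (3, 2) facing right
[5] after back(2): (3, 2) facing right
[6] after turn(left): (3, 2) facing up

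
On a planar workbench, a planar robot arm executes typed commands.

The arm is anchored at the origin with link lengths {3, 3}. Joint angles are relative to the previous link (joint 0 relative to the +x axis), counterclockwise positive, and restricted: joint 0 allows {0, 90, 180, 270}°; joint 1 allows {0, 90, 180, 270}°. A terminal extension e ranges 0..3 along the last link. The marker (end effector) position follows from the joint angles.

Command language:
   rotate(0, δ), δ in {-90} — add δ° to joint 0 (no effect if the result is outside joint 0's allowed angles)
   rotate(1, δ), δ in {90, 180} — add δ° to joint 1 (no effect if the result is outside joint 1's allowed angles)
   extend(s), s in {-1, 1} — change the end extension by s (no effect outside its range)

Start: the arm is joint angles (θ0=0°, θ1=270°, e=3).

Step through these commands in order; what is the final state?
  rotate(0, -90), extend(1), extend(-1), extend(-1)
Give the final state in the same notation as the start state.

joint angles (θ0=270°, θ1=270°, e=1)

from: joint angles (θ0=0°, θ1=270°, e=3)
1. rotate(0, -90) → joint angles (θ0=270°, θ1=270°, e=3)
2. extend(1) → joint angles (θ0=270°, θ1=270°, e=3)
3. extend(-1) → joint angles (θ0=270°, θ1=270°, e=2)
4. extend(-1) → joint angles (θ0=270°, θ1=270°, e=1)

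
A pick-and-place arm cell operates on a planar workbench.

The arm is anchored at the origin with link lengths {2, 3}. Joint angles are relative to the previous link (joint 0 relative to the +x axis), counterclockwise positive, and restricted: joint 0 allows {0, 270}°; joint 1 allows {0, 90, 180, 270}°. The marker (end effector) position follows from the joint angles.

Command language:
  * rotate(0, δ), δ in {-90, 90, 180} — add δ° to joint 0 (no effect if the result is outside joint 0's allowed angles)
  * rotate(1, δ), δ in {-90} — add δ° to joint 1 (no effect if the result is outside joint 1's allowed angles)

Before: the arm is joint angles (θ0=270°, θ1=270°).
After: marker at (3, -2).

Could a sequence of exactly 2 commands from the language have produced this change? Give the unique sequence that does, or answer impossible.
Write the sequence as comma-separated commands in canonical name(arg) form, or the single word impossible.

t0: joint angles (θ0=270°, θ1=270°)
t=1 rotate(1, -90) ⇒ joint angles (θ0=270°, θ1=180°)
t=2 rotate(1, -90) ⇒ joint angles (θ0=270°, θ1=90°)
all 16 alternatives checked — unique.

rotate(1, -90), rotate(1, -90)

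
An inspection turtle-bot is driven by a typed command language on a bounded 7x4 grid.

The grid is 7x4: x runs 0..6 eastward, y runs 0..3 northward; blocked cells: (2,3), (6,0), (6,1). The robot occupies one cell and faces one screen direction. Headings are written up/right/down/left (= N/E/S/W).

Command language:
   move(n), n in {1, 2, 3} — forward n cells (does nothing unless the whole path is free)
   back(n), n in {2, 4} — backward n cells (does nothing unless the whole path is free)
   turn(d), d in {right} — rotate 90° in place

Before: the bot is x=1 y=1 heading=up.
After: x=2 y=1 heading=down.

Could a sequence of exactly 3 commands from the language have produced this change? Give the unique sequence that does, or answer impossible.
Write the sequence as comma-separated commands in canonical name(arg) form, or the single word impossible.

key: position moved to (2,1) AND the heading swung to S — translation plus rotation needed
t0: x=1 y=1 heading=up
t=1 turn(right) ⇒ x=1 y=1 heading=right
t=2 move(1) ⇒ x=2 y=1 heading=right
t=3 turn(right) ⇒ x=2 y=1 heading=down
no other 3-command option fits: unique.

turn(right), move(1), turn(right)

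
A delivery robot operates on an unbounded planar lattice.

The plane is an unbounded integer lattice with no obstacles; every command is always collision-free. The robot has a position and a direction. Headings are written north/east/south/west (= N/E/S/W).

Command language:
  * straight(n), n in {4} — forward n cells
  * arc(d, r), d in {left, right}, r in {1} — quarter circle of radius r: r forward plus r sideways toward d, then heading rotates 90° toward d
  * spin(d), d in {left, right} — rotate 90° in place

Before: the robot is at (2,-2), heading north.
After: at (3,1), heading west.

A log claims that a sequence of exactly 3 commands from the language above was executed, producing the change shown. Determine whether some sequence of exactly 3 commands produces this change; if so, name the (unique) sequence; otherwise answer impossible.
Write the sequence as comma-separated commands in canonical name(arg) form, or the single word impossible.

arc(right, 1), arc(left, 1), arc(left, 1)

key: position moved to (3,1) AND the heading swung to W — translation plus rotation needed
initial: at (2,-2), heading north
[1] after arc(right, 1): at (3,-1), heading east
[2] after arc(left, 1): at (4,0), heading north
[3] after arc(left, 1): at (3,1), heading west
all 125 alternatives checked — unique.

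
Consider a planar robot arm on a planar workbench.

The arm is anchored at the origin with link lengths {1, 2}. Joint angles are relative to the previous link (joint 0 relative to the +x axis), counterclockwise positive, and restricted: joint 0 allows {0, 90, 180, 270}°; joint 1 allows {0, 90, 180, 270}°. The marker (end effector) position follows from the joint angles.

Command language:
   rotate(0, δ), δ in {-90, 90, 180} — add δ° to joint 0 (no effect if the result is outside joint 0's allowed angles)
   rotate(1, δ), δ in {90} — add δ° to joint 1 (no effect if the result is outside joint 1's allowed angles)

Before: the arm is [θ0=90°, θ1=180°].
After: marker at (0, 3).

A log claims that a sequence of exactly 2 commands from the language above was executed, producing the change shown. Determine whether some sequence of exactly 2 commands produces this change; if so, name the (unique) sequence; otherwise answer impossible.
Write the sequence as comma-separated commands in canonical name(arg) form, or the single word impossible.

rotate(1, 90), rotate(1, 90)

t0: [θ0=90°, θ1=180°]
[1] after rotate(1, 90): [θ0=90°, θ1=270°]
[2] after rotate(1, 90): [θ0=90°, θ1=0°]
uniquely the one of 16 2-step routes that fits.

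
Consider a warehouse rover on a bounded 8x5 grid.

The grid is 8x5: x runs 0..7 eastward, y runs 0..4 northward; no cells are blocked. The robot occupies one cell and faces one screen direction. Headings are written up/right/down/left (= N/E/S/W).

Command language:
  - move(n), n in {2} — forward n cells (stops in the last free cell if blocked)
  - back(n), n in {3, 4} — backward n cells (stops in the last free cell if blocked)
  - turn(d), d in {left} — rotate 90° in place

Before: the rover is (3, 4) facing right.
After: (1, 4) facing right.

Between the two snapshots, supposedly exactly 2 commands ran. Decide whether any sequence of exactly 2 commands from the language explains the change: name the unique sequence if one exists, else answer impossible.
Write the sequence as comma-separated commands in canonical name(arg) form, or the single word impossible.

key: order matters: swapping move(2) and back(4) lands elsewhere
t0: (3, 4) facing right
[1] after move(2): (5, 4) facing right
[2] after back(4): (1, 4) facing right
uniquely the one of 16 2-step routes that fits.

move(2), back(4)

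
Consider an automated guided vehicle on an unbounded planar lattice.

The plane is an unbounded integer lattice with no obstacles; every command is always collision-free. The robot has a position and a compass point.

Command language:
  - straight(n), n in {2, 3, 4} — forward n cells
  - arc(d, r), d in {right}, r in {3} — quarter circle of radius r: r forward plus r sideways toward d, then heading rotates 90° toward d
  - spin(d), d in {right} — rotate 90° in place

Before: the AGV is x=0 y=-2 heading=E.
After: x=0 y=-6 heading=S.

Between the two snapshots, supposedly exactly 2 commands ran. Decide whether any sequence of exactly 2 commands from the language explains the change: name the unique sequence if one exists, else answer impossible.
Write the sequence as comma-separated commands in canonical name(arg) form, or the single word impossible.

key: order matters: swapping spin(right) and straight(4) lands elsewhere
initial: x=0 y=-2 heading=E
1. spin(right) → x=0 y=-2 heading=S
2. straight(4) → x=0 y=-6 heading=S
all 25 alternatives checked — unique.

spin(right), straight(4)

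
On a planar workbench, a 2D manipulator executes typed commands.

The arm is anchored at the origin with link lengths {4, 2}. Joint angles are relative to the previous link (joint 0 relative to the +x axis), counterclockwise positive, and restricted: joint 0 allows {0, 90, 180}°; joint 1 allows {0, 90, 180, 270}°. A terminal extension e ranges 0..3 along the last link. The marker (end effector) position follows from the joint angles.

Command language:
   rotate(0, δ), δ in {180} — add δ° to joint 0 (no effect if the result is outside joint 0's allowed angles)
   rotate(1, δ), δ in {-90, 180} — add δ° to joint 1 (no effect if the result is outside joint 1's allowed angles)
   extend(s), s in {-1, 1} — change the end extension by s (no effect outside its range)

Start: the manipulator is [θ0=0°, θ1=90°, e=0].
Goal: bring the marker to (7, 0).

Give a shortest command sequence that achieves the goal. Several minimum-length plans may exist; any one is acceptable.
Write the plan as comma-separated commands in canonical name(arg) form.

extend(1), rotate(1, -90)

t0: [θ0=0°, θ1=90°, e=0]
t=1 extend(1) ⇒ [θ0=0°, θ1=90°, e=1]
t=2 rotate(1, -90) ⇒ [θ0=0°, θ1=0°, e=1]
nothing shorter than 2 reaches the goal.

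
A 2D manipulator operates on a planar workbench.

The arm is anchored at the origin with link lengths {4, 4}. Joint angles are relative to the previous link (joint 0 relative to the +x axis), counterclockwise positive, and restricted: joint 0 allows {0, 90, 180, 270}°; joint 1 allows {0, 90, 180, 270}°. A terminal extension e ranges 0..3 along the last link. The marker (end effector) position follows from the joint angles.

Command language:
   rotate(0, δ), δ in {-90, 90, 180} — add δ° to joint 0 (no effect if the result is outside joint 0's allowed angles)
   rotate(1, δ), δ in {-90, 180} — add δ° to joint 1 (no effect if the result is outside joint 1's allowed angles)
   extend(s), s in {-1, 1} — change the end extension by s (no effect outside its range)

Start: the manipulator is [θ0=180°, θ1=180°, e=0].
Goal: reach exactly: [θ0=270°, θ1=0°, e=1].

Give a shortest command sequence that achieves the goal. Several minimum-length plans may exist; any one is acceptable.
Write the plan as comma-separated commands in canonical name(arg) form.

t0: [θ0=180°, θ1=180°, e=0]
step 1 (rotate(0, 90)): [θ0=270°, θ1=180°, e=0]
step 2 (extend(1)): [θ0=270°, θ1=180°, e=1]
step 3 (rotate(1, 180)): [θ0=270°, θ1=0°, e=1]
no 2-step plan works, so 3 is optimal.

rotate(0, 90), extend(1), rotate(1, 180)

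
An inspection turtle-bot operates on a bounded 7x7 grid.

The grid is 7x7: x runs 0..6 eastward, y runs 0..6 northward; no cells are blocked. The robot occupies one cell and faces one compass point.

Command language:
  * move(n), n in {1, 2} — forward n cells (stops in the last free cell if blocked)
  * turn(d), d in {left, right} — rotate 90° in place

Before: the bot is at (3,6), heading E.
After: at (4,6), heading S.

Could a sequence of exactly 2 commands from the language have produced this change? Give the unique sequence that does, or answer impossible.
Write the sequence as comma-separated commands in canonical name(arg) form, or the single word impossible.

move(1), turn(right)

key: running turn(right) before move(1) would end elsewhere — order is forced
start: at (3,6), heading E
1. move(1) → at (4,6), heading E
2. turn(right) → at (4,6), heading S
all 16 alternatives checked — unique.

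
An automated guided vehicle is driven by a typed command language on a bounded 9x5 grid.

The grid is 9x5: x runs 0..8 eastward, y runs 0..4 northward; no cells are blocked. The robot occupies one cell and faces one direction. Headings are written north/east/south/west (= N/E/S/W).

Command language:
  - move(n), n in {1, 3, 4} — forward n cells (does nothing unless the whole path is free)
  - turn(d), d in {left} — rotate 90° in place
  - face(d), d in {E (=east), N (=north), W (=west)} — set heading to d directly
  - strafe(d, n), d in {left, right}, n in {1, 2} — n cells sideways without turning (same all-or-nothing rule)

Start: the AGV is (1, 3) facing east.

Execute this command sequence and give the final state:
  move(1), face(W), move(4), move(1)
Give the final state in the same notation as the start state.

(1, 3) facing west

initial: (1, 3) facing east
1. move(1) → (2, 3) facing east
2. face(W) → (2, 3) facing west
3. move(4) → (2, 3) facing west
4. move(1) → (1, 3) facing west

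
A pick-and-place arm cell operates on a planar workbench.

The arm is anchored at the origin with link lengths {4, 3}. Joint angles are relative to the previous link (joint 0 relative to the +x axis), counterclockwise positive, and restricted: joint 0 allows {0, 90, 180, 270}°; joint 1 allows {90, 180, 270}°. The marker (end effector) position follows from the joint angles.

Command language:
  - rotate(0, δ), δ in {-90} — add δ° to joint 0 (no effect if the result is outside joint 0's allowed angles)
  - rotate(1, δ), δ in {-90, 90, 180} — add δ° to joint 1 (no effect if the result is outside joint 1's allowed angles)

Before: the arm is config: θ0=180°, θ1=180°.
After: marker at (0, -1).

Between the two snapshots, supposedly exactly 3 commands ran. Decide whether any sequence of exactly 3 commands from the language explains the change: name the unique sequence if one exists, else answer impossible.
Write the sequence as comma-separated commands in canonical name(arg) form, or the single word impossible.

rotate(0, -90), rotate(0, -90), rotate(0, -90)

start: config: θ0=180°, θ1=180°
t=1 rotate(0, -90) ⇒ config: θ0=90°, θ1=180°
t=2 rotate(0, -90) ⇒ config: θ0=0°, θ1=180°
t=3 rotate(0, -90) ⇒ config: θ0=270°, θ1=180°
no rival 3-sequence matches.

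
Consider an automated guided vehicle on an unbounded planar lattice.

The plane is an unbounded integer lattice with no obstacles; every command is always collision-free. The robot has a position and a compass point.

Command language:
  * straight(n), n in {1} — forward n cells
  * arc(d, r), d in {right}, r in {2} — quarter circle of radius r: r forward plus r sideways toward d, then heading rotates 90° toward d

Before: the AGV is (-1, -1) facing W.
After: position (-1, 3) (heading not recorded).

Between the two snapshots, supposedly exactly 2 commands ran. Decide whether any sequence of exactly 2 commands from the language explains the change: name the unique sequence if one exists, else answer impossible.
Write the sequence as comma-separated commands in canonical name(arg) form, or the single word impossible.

arc(right, 2), arc(right, 2)

from: (-1, -1) facing W
t=1 arc(right, 2) ⇒ (-3, 1) facing N
t=2 arc(right, 2) ⇒ (-1, 3) facing E
uniquely the one of 4 2-step routes that fits.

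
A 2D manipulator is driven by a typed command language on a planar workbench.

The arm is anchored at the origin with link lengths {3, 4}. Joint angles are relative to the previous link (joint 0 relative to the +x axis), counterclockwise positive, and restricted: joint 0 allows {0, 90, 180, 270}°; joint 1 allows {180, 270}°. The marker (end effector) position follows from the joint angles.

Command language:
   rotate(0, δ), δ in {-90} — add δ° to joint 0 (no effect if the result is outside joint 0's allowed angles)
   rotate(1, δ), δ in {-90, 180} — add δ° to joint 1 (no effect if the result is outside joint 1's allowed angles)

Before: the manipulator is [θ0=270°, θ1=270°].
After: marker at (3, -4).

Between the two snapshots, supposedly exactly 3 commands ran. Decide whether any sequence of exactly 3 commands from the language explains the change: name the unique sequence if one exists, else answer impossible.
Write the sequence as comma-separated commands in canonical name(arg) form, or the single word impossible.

initial: [θ0=270°, θ1=270°]
[1] after rotate(0, -90): [θ0=180°, θ1=270°]
[2] after rotate(0, -90): [θ0=90°, θ1=270°]
[3] after rotate(0, -90): [θ0=0°, θ1=270°]
no rival 3-sequence matches.

rotate(0, -90), rotate(0, -90), rotate(0, -90)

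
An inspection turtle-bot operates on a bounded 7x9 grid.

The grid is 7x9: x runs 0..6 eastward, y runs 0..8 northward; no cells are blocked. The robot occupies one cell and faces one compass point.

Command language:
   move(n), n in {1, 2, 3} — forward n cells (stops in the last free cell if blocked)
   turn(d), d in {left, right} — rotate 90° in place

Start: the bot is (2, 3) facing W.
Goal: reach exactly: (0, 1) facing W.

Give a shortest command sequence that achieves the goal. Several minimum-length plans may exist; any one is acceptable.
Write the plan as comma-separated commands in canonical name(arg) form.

move(3), turn(left), move(2), turn(right)

from: (2, 3) facing W
1. move(3) → (0, 3) facing W
2. turn(left) → (0, 3) facing S
3. move(2) → (0, 1) facing S
4. turn(right) → (0, 1) facing W
nothing shorter than 4 reaches the goal.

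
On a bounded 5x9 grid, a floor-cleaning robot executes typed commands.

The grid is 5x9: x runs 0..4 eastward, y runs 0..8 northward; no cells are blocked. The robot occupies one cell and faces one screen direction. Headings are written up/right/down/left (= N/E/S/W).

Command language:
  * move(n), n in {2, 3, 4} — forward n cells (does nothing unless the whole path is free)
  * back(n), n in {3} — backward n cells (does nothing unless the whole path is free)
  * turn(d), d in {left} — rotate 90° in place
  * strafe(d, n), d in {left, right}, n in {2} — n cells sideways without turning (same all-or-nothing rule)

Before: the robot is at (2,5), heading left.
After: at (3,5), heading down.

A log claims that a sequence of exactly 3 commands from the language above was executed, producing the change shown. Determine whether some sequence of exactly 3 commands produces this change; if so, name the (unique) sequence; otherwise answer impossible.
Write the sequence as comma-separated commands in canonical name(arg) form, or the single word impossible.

move(2), back(3), turn(left)

key: cell and facing (now S) both changed — the 3 commands mix motion and turning
initial: at (2,5), heading left
t=1 move(2) ⇒ at (0,5), heading left
t=2 back(3) ⇒ at (3,5), heading left
t=3 turn(left) ⇒ at (3,5), heading down
no other 3-command option fits: unique.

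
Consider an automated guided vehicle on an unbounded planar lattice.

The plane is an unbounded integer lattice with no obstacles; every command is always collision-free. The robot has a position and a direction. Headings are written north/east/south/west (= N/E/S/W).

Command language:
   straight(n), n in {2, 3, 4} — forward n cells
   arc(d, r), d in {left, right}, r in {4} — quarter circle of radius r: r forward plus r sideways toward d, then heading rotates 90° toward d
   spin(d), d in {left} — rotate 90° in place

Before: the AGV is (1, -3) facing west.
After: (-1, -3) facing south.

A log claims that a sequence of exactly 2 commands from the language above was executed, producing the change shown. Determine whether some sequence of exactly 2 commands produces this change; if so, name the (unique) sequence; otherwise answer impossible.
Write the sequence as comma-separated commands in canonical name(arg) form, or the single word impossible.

straight(2), spin(left)

key: running spin(left) before straight(2) would end elsewhere — order is forced
start: (1, -3) facing west
[1] after straight(2): (-1, -3) facing west
[2] after spin(left): (-1, -3) facing south
all 36 alternatives checked — unique.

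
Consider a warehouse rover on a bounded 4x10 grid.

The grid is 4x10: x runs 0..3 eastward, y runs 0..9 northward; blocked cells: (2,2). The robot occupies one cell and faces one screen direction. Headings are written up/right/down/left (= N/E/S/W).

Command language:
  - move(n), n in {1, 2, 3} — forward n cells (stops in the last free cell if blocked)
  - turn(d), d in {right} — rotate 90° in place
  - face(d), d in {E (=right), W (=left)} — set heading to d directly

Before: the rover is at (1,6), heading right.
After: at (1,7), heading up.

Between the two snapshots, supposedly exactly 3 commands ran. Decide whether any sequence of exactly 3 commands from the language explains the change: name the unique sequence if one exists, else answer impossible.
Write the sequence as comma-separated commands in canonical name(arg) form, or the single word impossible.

face(W), turn(right), move(1)

key: running move(1) before face(W) would end elsewhere — order is forced
t0: at (1,6), heading right
t=1 face(W) ⇒ at (1,6), heading left
t=2 turn(right) ⇒ at (1,6), heading up
t=3 move(1) ⇒ at (1,7), heading up
all 216 alternatives checked — unique.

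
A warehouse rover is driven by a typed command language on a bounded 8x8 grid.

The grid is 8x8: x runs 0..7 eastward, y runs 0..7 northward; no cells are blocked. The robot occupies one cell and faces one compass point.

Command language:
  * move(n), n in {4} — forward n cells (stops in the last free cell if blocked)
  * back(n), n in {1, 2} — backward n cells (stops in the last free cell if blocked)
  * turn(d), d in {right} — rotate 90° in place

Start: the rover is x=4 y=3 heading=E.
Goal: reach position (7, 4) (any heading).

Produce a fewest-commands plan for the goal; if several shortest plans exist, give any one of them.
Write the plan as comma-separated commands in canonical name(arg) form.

start: x=4 y=3 heading=E
t=1 move(4) ⇒ x=7 y=3 heading=E
t=2 turn(right) ⇒ x=7 y=3 heading=S
t=3 back(1) ⇒ x=7 y=4 heading=S
no 2-step plan works, so 3 is optimal.

move(4), turn(right), back(1)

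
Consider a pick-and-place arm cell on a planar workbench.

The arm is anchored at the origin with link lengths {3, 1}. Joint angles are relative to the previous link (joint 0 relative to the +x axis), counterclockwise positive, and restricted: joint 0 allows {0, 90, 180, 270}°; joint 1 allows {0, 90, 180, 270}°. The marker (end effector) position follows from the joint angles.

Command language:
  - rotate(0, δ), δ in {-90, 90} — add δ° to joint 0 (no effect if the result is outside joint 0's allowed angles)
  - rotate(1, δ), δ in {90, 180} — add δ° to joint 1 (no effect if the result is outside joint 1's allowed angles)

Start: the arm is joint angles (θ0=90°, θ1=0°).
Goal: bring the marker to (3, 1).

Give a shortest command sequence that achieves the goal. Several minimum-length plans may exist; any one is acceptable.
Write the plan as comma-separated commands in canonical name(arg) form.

begin: joint angles (θ0=90°, θ1=0°)
t=1 rotate(1, 90) ⇒ joint angles (θ0=90°, θ1=90°)
t=2 rotate(0, -90) ⇒ joint angles (θ0=0°, θ1=90°)
shorter routes all fall short; 2 is best.

rotate(1, 90), rotate(0, -90)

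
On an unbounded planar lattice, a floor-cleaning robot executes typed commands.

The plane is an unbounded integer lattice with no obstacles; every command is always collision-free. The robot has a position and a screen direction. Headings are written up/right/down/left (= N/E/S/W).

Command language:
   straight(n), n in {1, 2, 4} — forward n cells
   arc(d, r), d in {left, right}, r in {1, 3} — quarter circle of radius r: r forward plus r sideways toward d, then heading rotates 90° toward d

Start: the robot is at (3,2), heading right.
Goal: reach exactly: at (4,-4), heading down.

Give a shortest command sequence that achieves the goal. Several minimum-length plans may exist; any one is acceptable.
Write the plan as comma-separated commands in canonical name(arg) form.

initial: at (3,2), heading right
step 1 (arc(right, 1)): at (4,1), heading down
step 2 (straight(4)): at (4,-3), heading down
step 3 (straight(1)): at (4,-4), heading down
no 2-step plan works, so 3 is optimal.

arc(right, 1), straight(4), straight(1)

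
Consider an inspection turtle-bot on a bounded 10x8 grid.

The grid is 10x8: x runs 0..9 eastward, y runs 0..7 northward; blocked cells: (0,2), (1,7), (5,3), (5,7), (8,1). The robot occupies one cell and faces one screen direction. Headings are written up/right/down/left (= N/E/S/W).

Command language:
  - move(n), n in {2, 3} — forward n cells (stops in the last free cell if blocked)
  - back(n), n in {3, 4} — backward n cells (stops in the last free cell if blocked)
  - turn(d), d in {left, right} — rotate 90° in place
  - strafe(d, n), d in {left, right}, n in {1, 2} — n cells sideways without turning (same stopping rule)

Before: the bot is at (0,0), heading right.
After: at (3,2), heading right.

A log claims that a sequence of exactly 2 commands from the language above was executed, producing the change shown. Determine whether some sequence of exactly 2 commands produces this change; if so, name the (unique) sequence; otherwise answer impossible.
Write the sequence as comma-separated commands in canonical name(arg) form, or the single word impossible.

key: running strafe(left, 2) before move(3) would end elsewhere — order is forced
start: at (0,0), heading right
1. move(3) → at (3,0), heading right
2. strafe(left, 2) → at (3,2), heading right
uniquely the one of 100 2-step routes that fits.

move(3), strafe(left, 2)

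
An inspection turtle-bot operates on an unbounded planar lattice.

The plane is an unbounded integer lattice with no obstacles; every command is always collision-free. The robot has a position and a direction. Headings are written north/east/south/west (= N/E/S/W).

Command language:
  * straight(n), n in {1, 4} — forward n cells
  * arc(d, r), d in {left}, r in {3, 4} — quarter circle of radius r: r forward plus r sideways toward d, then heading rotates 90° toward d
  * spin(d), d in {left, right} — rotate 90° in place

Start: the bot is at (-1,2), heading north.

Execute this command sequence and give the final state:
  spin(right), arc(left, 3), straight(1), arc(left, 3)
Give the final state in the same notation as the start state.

at (-1,9), heading west

t0: at (-1,2), heading north
step 1 (spin(right)): at (-1,2), heading east
step 2 (arc(left, 3)): at (2,5), heading north
step 3 (straight(1)): at (2,6), heading north
step 4 (arc(left, 3)): at (-1,9), heading west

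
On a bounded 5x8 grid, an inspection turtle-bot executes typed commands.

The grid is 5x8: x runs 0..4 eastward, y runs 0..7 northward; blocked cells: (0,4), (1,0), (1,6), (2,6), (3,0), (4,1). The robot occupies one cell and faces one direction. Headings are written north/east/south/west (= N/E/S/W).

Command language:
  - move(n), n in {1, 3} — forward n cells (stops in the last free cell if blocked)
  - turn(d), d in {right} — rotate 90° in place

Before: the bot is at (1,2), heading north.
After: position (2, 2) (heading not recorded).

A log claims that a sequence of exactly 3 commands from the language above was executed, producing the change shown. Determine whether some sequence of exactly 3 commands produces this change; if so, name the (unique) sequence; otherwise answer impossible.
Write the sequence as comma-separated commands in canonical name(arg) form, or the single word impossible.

turn(right), move(1), turn(right)

begin: at (1,2), heading north
t=1 turn(right) ⇒ at (1,2), heading east
t=2 move(1) ⇒ at (2,2), heading east
t=3 turn(right) ⇒ at (2,2), heading south
no other 3-command option fits: unique.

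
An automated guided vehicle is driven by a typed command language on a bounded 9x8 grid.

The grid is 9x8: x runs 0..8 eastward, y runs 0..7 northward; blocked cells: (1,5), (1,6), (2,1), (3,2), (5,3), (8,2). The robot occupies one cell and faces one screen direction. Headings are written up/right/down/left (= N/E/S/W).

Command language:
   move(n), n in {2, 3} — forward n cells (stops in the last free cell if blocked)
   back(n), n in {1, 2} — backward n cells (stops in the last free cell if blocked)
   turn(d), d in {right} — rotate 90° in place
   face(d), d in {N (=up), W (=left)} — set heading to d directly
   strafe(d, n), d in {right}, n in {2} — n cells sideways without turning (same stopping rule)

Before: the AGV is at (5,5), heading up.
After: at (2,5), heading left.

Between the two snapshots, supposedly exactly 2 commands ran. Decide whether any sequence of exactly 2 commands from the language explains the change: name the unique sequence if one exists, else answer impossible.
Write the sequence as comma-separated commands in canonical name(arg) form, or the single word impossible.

face(W), move(3)

key: cell and facing (now W) both changed — the 2 commands mix motion and turning
start: at (5,5), heading up
[1] after face(W): at (5,5), heading left
[2] after move(3): at (2,5), heading left
uniquely the one of 64 2-step routes that fits.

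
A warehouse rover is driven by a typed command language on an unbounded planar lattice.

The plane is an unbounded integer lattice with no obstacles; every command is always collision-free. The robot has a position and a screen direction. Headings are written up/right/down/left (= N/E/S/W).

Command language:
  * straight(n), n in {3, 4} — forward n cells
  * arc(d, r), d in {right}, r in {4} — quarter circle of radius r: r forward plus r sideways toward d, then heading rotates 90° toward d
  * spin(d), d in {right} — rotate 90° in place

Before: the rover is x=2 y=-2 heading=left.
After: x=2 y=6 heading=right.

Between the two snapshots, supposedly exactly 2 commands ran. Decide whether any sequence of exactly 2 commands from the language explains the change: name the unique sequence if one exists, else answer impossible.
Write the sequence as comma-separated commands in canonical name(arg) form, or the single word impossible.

key: cell and facing (now E) both changed — the 2 commands mix motion and turning
t0: x=2 y=-2 heading=left
1. arc(right, 4) → x=-2 y=2 heading=up
2. arc(right, 4) → x=2 y=6 heading=right
uniquely the one of 16 2-step routes that fits.

arc(right, 4), arc(right, 4)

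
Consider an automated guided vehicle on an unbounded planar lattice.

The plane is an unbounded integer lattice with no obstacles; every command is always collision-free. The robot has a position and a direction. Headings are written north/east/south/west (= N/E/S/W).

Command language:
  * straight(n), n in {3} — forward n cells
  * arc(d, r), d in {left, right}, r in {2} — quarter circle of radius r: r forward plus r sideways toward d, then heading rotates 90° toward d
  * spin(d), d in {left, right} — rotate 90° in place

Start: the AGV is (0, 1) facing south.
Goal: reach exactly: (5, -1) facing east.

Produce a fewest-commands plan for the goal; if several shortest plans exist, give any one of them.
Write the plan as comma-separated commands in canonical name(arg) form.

initial: (0, 1) facing south
step 1 (arc(left, 2)): (2, -1) facing east
step 2 (straight(3)): (5, -1) facing east
no 1-step plan works, so 2 is optimal.

arc(left, 2), straight(3)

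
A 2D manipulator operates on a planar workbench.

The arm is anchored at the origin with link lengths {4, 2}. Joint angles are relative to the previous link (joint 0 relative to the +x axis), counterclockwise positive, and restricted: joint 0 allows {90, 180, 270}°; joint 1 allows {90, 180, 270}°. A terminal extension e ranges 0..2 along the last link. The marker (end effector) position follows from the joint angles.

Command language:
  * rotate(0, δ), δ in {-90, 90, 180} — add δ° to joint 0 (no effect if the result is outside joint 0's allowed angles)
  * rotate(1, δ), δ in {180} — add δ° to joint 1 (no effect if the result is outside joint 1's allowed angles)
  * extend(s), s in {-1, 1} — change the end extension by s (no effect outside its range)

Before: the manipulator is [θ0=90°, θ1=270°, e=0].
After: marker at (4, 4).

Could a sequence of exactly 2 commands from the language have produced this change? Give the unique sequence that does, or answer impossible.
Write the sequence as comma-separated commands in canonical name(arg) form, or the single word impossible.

extend(1), extend(1)

start: [θ0=90°, θ1=270°, e=0]
step 1 (extend(1)): [θ0=90°, θ1=270°, e=1]
step 2 (extend(1)): [θ0=90°, θ1=270°, e=2]
all 36 alternatives checked — unique.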